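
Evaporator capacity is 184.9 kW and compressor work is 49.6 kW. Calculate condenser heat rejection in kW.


Q_cond = Q_evap + W
Q_cond = 184.9 + 49.6
Q_cond = 234.5 kW

234.5


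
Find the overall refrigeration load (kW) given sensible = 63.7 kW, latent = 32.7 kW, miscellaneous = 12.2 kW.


Q_total = Q_s + Q_l + Q_misc
Q_total = 63.7 + 32.7 + 12.2
Q_total = 108.6 kW

108.6


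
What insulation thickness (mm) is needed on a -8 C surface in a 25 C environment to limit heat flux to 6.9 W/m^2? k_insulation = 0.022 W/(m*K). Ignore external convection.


dT = 25 - (-8) = 33 K
thickness = k * dT / q_max * 1000
thickness = 0.022 * 33 / 6.9 * 1000
thickness = 105.2 mm

105.2


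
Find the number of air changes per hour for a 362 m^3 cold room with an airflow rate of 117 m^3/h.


ACH = flow / volume
ACH = 117 / 362
ACH = 0.323

0.323


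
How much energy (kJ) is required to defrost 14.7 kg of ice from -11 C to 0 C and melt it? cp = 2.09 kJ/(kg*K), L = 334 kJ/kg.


Sensible heat = cp * dT = 2.09 * 11 = 22.99 kJ/kg
Total per kg = 22.99 + 334 = 356.99 kJ/kg
Q = m * total = 14.7 * 356.99
Q = 5247.8 kJ

5247.8


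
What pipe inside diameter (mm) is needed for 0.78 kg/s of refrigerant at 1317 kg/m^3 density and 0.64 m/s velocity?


A = m_dot / (rho * v) = 0.78 / (1317 * 0.64) = 0.0009253986333 m^2
d = sqrt(4*A/pi) * 1000
d = 34.3 mm

34.3


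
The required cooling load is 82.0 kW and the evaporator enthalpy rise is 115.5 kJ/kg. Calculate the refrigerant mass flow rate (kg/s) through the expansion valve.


m_dot = Q / dh
m_dot = 82.0 / 115.5
m_dot = 0.71 kg/s

0.71


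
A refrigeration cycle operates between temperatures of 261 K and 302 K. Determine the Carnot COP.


dT = 302 - 261 = 41 K
COP_carnot = T_cold / dT = 261 / 41
COP_carnot = 6.366

6.366


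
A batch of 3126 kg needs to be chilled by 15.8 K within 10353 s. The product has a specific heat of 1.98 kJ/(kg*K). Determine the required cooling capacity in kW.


Q = m * cp * dT / t
Q = 3126 * 1.98 * 15.8 / 10353
Q = 9.446 kW

9.446


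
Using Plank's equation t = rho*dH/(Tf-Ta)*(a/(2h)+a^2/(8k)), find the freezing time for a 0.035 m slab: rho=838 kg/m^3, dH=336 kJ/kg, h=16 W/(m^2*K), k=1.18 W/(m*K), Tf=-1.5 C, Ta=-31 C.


dT = -1.5 - (-31) = 29.5 K
term1 = a/(2h) = 0.035/(2*16) = 0.00109375
term2 = a^2/(8k) = 0.035^2/(8*1.18) = 0.0001297669492
t = rho*dH*1000/dT * (term1 + term2)
t = 838*336*1000/29.5 * (0.00109375 + 0.0001297669492)
t = 11678 s

11678


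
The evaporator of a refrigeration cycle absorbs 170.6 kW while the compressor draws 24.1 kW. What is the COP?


COP = Q_evap / W
COP = 170.6 / 24.1
COP = 7.079

7.079


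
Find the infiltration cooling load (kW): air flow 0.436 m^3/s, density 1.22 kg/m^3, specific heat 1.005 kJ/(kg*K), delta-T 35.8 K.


Q = V_dot * rho * cp * dT
Q = 0.436 * 1.22 * 1.005 * 35.8
Q = 19.138 kW

19.138


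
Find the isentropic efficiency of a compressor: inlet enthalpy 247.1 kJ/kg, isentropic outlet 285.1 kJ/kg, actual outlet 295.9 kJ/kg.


dh_ideal = 285.1 - 247.1 = 38.0 kJ/kg
dh_actual = 295.9 - 247.1 = 48.8 kJ/kg
eta_s = dh_ideal / dh_actual = 38.0 / 48.8
eta_s = 0.7787

0.7787


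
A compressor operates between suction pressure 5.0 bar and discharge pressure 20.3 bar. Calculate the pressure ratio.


PR = P_high / P_low
PR = 20.3 / 5.0
PR = 4.06

4.06


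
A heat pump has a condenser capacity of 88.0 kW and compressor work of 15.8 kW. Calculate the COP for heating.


COP_hp = Q_cond / W
COP_hp = 88.0 / 15.8
COP_hp = 5.57

5.57


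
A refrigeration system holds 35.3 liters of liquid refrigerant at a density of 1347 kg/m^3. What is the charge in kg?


Charge = V * rho / 1000
Charge = 35.3 * 1347 / 1000
Charge = 47.55 kg

47.55


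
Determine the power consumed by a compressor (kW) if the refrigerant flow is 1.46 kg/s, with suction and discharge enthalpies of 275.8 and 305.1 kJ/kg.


dh = 305.1 - 275.8 = 29.3 kJ/kg
W = m_dot * dh = 1.46 * 29.3 = 42.78 kW

42.78


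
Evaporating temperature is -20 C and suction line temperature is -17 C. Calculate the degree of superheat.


Superheat = T_suction - T_evap
Superheat = -17 - (-20)
Superheat = 3 K

3


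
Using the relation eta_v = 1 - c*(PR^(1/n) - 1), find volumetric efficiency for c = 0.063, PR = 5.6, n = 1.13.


PR^(1/n) = 5.6^(1/1.13) = 4.59317824
eta_v = 1 - 0.063 * (4.59317824 - 1)
eta_v = 0.7736

0.7736


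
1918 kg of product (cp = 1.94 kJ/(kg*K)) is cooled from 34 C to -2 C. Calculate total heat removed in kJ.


dT = 34 - (-2) = 36 K
Q = m * cp * dT = 1918 * 1.94 * 36
Q = 133953 kJ

133953


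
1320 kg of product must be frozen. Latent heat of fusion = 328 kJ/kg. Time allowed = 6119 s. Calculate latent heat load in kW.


Q_lat = m * h_fg / t
Q_lat = 1320 * 328 / 6119
Q_lat = 70.76 kW

70.76


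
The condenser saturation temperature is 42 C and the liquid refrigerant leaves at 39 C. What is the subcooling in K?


Subcooling = T_cond - T_liquid
Subcooling = 42 - 39
Subcooling = 3 K

3


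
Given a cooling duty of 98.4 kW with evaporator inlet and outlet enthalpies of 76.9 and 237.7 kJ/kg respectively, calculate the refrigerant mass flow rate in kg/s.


dh = 237.7 - 76.9 = 160.8 kJ/kg
m_dot = Q / dh = 98.4 / 160.8 = 0.6119 kg/s

0.6119


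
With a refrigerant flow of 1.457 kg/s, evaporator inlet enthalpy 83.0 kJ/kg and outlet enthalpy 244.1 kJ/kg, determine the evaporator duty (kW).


dh = 244.1 - 83.0 = 161.1 kJ/kg
Q_evap = m_dot * dh = 1.457 * 161.1
Q_evap = 234.72 kW

234.72


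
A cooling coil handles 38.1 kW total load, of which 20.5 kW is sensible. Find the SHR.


SHR = Q_sensible / Q_total
SHR = 20.5 / 38.1
SHR = 0.538

0.538


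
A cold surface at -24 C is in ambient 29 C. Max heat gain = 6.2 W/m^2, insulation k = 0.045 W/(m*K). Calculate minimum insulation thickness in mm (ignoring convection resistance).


dT = 29 - (-24) = 53 K
thickness = k * dT / q_max * 1000
thickness = 0.045 * 53 / 6.2 * 1000
thickness = 384.7 mm

384.7


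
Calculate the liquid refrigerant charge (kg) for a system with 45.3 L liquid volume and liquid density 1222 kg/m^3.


Charge = V * rho / 1000
Charge = 45.3 * 1222 / 1000
Charge = 55.36 kg

55.36


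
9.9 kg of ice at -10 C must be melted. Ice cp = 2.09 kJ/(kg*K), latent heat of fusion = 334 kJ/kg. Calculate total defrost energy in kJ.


Sensible heat = cp * dT = 2.09 * 10 = 20.9 kJ/kg
Total per kg = 20.9 + 334 = 354.9 kJ/kg
Q = m * total = 9.9 * 354.9
Q = 3513.5 kJ

3513.5


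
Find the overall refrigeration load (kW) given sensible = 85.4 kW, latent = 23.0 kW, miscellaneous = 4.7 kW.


Q_total = Q_s + Q_l + Q_misc
Q_total = 85.4 + 23.0 + 4.7
Q_total = 113.1 kW

113.1


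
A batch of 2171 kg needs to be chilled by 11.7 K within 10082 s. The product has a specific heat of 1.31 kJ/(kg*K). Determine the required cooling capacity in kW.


Q = m * cp * dT / t
Q = 2171 * 1.31 * 11.7 / 10082
Q = 3.3 kW

3.3


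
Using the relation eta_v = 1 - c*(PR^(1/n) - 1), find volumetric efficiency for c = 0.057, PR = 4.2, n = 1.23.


PR^(1/n) = 4.2^(1/1.23) = 3.21149123
eta_v = 1 - 0.057 * (3.21149123 - 1)
eta_v = 0.8739

0.8739


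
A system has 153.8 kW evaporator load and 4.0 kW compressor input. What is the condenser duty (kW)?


Q_cond = Q_evap + W
Q_cond = 153.8 + 4.0
Q_cond = 157.8 kW

157.8


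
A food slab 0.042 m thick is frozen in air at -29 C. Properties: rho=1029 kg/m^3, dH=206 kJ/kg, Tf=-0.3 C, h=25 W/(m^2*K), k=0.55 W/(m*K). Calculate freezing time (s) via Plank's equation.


dT = -0.3 - (-29) = 28.7 K
term1 = a/(2h) = 0.042/(2*25) = 0.00084
term2 = a^2/(8k) = 0.042^2/(8*0.55) = 0.0004009090909
t = rho*dH*1000/dT * (term1 + term2)
t = 1029*206*1000/28.7 * (0.00084 + 0.0004009090909)
t = 9165 s

9165


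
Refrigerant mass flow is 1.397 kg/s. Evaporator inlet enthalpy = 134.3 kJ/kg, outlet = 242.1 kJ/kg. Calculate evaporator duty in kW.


dh = 242.1 - 134.3 = 107.8 kJ/kg
Q_evap = m_dot * dh = 1.397 * 107.8
Q_evap = 150.6 kW

150.6


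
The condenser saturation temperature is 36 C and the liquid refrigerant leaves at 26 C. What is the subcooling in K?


Subcooling = T_cond - T_liquid
Subcooling = 36 - 26
Subcooling = 10 K

10


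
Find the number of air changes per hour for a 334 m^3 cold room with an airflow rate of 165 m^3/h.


ACH = flow / volume
ACH = 165 / 334
ACH = 0.494

0.494


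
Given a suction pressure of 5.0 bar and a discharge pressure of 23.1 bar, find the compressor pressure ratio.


PR = P_high / P_low
PR = 23.1 / 5.0
PR = 4.62

4.62


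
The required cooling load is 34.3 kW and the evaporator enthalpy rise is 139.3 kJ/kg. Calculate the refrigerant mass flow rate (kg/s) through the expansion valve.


m_dot = Q / dh
m_dot = 34.3 / 139.3
m_dot = 0.2462 kg/s

0.2462


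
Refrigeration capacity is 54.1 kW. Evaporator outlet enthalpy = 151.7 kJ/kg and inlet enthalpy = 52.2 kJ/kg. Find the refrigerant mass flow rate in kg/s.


dh = 151.7 - 52.2 = 99.5 kJ/kg
m_dot = Q / dh = 54.1 / 99.5 = 0.5437 kg/s

0.5437


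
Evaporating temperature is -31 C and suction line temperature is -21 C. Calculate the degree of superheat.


Superheat = T_suction - T_evap
Superheat = -21 - (-31)
Superheat = 10 K

10


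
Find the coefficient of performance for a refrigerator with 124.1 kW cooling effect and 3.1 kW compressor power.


COP = Q_evap / W
COP = 124.1 / 3.1
COP = 40.032

40.032


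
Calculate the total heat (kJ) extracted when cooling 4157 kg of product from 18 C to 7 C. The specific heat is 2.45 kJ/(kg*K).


dT = 18 - (7) = 11 K
Q = m * cp * dT = 4157 * 2.45 * 11
Q = 112031 kJ

112031


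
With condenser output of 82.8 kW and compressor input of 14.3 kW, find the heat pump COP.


COP_hp = Q_cond / W
COP_hp = 82.8 / 14.3
COP_hp = 5.79

5.79


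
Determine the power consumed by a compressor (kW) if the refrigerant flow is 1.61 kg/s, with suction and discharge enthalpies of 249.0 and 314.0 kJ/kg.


dh = 314.0 - 249.0 = 65.0 kJ/kg
W = m_dot * dh = 1.61 * 65.0 = 104.65 kW

104.65


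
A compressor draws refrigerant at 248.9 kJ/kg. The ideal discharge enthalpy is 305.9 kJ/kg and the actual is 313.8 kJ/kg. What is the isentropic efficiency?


dh_ideal = 305.9 - 248.9 = 57.0 kJ/kg
dh_actual = 313.8 - 248.9 = 64.9 kJ/kg
eta_s = dh_ideal / dh_actual = 57.0 / 64.9
eta_s = 0.8783

0.8783


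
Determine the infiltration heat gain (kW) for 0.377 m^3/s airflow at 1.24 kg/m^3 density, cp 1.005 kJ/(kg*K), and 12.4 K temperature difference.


Q = V_dot * rho * cp * dT
Q = 0.377 * 1.24 * 1.005 * 12.4
Q = 5.826 kW

5.826


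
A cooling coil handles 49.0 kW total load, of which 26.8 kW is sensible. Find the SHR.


SHR = Q_sensible / Q_total
SHR = 26.8 / 49.0
SHR = 0.547

0.547


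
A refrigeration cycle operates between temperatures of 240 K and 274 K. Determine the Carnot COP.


dT = 274 - 240 = 34 K
COP_carnot = T_cold / dT = 240 / 34
COP_carnot = 7.059

7.059


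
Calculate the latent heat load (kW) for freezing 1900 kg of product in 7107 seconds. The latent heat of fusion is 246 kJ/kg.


Q_lat = m * h_fg / t
Q_lat = 1900 * 246 / 7107
Q_lat = 65.77 kW

65.77


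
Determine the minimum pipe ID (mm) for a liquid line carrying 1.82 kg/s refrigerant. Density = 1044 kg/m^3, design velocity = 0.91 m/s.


A = m_dot / (rho * v) = 1.82 / (1044 * 0.91) = 0.001915708812 m^2
d = sqrt(4*A/pi) * 1000
d = 49.4 mm

49.4


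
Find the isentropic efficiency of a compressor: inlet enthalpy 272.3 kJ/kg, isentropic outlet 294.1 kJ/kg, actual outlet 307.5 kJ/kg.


dh_ideal = 294.1 - 272.3 = 21.8 kJ/kg
dh_actual = 307.5 - 272.3 = 35.2 kJ/kg
eta_s = dh_ideal / dh_actual = 21.8 / 35.2
eta_s = 0.6193

0.6193


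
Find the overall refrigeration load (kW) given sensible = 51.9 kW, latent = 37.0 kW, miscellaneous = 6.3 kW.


Q_total = Q_s + Q_l + Q_misc
Q_total = 51.9 + 37.0 + 6.3
Q_total = 95.2 kW

95.2


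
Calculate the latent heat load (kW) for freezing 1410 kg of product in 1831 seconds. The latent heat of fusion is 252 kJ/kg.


Q_lat = m * h_fg / t
Q_lat = 1410 * 252 / 1831
Q_lat = 194.06 kW

194.06


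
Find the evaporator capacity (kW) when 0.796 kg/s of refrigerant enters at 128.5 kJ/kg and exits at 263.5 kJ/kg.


dh = 263.5 - 128.5 = 135.0 kJ/kg
Q_evap = m_dot * dh = 0.796 * 135.0
Q_evap = 107.46 kW

107.46


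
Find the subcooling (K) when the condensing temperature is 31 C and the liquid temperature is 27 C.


Subcooling = T_cond - T_liquid
Subcooling = 31 - 27
Subcooling = 4 K

4


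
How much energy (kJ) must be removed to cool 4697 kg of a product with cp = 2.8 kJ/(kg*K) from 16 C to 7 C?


dT = 16 - (7) = 9 K
Q = m * cp * dT = 4697 * 2.8 * 9
Q = 118364 kJ

118364


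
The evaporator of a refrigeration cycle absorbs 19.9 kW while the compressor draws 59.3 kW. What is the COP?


COP = Q_evap / W
COP = 19.9 / 59.3
COP = 0.336

0.336


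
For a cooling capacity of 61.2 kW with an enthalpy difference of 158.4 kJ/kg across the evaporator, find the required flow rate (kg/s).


m_dot = Q / dh
m_dot = 61.2 / 158.4
m_dot = 0.3864 kg/s

0.3864


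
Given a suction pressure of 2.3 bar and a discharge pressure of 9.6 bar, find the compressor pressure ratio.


PR = P_high / P_low
PR = 9.6 / 2.3
PR = 4.174

4.174


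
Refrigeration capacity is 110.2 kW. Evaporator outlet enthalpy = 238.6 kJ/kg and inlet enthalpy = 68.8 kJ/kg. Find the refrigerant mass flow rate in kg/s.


dh = 238.6 - 68.8 = 169.8 kJ/kg
m_dot = Q / dh = 110.2 / 169.8 = 0.649 kg/s

0.649


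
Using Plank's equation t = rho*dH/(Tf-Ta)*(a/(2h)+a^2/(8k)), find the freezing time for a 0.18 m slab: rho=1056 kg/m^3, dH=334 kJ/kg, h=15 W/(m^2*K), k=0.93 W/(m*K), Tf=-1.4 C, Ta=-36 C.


dT = -1.4 - (-36) = 34.6 K
term1 = a/(2h) = 0.18/(2*15) = 0.006
term2 = a^2/(8k) = 0.18^2/(8*0.93) = 0.00435483871
t = rho*dH*1000/dT * (term1 + term2)
t = 1056*334*1000/34.6 * (0.006 + 0.00435483871)
t = 105555 s

105555


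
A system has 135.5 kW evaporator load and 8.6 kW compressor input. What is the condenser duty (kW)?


Q_cond = Q_evap + W
Q_cond = 135.5 + 8.6
Q_cond = 144.1 kW

144.1


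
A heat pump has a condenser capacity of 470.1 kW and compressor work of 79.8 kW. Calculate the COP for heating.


COP_hp = Q_cond / W
COP_hp = 470.1 / 79.8
COP_hp = 5.891

5.891


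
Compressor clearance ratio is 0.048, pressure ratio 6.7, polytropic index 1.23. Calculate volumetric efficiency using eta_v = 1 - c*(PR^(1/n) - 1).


PR^(1/n) = 6.7^(1/1.23) = 4.69467498
eta_v = 1 - 0.048 * (4.69467498 - 1)
eta_v = 0.8227

0.8227


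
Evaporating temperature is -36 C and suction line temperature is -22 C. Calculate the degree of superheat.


Superheat = T_suction - T_evap
Superheat = -22 - (-36)
Superheat = 14 K

14


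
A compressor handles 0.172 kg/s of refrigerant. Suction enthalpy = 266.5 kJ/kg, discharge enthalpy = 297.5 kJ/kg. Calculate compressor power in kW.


dh = 297.5 - 266.5 = 31.0 kJ/kg
W = m_dot * dh = 0.172 * 31.0 = 5.33 kW

5.33


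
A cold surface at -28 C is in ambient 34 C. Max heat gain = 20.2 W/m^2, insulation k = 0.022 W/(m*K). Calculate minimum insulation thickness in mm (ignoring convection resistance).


dT = 34 - (-28) = 62 K
thickness = k * dT / q_max * 1000
thickness = 0.022 * 62 / 20.2 * 1000
thickness = 67.5 mm

67.5


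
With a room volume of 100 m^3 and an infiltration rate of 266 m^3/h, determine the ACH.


ACH = flow / volume
ACH = 266 / 100
ACH = 2.66

2.66


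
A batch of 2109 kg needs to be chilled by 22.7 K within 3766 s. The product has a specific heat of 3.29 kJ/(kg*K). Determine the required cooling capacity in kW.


Q = m * cp * dT / t
Q = 2109 * 3.29 * 22.7 / 3766
Q = 41.823 kW

41.823


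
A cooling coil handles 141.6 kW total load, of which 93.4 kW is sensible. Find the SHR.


SHR = Q_sensible / Q_total
SHR = 93.4 / 141.6
SHR = 0.66

0.66


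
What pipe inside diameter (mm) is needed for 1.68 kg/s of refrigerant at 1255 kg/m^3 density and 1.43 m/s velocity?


A = m_dot / (rho * v) = 1.68 / (1255 * 1.43) = 0.0009361156772 m^2
d = sqrt(4*A/pi) * 1000
d = 34.5 mm

34.5


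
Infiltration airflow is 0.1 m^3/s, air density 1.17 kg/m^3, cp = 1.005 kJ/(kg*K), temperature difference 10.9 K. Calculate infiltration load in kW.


Q = V_dot * rho * cp * dT
Q = 0.1 * 1.17 * 1.005 * 10.9
Q = 1.282 kW

1.282


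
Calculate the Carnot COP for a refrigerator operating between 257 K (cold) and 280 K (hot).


dT = 280 - 257 = 23 K
COP_carnot = T_cold / dT = 257 / 23
COP_carnot = 11.174

11.174


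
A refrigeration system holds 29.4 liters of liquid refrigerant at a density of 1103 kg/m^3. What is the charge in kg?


Charge = V * rho / 1000
Charge = 29.4 * 1103 / 1000
Charge = 32.43 kg

32.43


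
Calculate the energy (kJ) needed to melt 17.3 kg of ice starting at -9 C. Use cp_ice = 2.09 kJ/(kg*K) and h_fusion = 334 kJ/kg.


Sensible heat = cp * dT = 2.09 * 9 = 18.81 kJ/kg
Total per kg = 18.81 + 334 = 352.81 kJ/kg
Q = m * total = 17.3 * 352.81
Q = 6103.6 kJ

6103.6


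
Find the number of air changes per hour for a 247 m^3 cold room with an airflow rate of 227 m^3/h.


ACH = flow / volume
ACH = 227 / 247
ACH = 0.919

0.919


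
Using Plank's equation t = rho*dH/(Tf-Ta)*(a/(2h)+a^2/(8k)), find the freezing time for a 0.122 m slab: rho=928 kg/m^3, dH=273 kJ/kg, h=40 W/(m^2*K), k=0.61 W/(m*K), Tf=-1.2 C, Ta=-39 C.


dT = -1.2 - (-39) = 37.8 K
term1 = a/(2h) = 0.122/(2*40) = 0.001525
term2 = a^2/(8k) = 0.122^2/(8*0.61) = 0.00305
t = rho*dH*1000/dT * (term1 + term2)
t = 928*273*1000/37.8 * (0.001525 + 0.00305)
t = 30663 s

30663


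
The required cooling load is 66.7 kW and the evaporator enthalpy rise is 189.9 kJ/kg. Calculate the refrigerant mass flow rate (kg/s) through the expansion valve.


m_dot = Q / dh
m_dot = 66.7 / 189.9
m_dot = 0.3512 kg/s

0.3512


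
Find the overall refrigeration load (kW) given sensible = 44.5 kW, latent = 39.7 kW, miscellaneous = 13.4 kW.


Q_total = Q_s + Q_l + Q_misc
Q_total = 44.5 + 39.7 + 13.4
Q_total = 97.6 kW

97.6


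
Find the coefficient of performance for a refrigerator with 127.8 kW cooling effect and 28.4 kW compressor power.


COP = Q_evap / W
COP = 127.8 / 28.4
COP = 4.5

4.5


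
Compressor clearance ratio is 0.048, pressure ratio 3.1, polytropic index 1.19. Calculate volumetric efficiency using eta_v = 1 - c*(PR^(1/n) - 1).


PR^(1/n) = 3.1^(1/1.19) = 2.58767057
eta_v = 1 - 0.048 * (2.58767057 - 1)
eta_v = 0.9238

0.9238


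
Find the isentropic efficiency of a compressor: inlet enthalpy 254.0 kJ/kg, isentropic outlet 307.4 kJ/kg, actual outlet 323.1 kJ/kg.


dh_ideal = 307.4 - 254.0 = 53.4 kJ/kg
dh_actual = 323.1 - 254.0 = 69.1 kJ/kg
eta_s = dh_ideal / dh_actual = 53.4 / 69.1
eta_s = 0.7728

0.7728


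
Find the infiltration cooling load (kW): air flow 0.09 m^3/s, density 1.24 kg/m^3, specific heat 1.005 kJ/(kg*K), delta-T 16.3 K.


Q = V_dot * rho * cp * dT
Q = 0.09 * 1.24 * 1.005 * 16.3
Q = 1.828 kW

1.828


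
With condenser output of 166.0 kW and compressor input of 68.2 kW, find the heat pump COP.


COP_hp = Q_cond / W
COP_hp = 166.0 / 68.2
COP_hp = 2.434

2.434


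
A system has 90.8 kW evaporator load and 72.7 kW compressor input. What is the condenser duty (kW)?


Q_cond = Q_evap + W
Q_cond = 90.8 + 72.7
Q_cond = 163.5 kW

163.5


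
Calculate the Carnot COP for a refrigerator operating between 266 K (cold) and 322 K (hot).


dT = 322 - 266 = 56 K
COP_carnot = T_cold / dT = 266 / 56
COP_carnot = 4.75

4.75


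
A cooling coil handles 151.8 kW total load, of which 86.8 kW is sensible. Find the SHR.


SHR = Q_sensible / Q_total
SHR = 86.8 / 151.8
SHR = 0.572

0.572


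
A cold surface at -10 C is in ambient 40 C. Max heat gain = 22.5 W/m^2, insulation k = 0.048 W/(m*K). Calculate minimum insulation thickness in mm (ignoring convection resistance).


dT = 40 - (-10) = 50 K
thickness = k * dT / q_max * 1000
thickness = 0.048 * 50 / 22.5 * 1000
thickness = 106.7 mm

106.7


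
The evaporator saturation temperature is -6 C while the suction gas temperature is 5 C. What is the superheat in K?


Superheat = T_suction - T_evap
Superheat = 5 - (-6)
Superheat = 11 K

11


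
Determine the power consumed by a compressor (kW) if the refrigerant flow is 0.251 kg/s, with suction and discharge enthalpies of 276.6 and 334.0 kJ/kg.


dh = 334.0 - 276.6 = 57.4 kJ/kg
W = m_dot * dh = 0.251 * 57.4 = 14.41 kW

14.41


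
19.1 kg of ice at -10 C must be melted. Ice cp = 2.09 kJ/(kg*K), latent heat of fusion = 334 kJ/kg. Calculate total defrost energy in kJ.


Sensible heat = cp * dT = 2.09 * 10 = 20.9 kJ/kg
Total per kg = 20.9 + 334 = 354.9 kJ/kg
Q = m * total = 19.1 * 354.9
Q = 6778.6 kJ

6778.6


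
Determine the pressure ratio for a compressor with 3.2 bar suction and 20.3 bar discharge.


PR = P_high / P_low
PR = 20.3 / 3.2
PR = 6.344

6.344


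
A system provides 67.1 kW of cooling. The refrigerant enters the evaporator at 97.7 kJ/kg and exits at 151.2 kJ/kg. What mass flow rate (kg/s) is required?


dh = 151.2 - 97.7 = 53.5 kJ/kg
m_dot = Q / dh = 67.1 / 53.5 = 1.2542 kg/s

1.2542


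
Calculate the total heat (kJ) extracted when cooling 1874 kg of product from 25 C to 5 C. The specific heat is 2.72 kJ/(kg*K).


dT = 25 - (5) = 20 K
Q = m * cp * dT = 1874 * 2.72 * 20
Q = 101946 kJ

101946


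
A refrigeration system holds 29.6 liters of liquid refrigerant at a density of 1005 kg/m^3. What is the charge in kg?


Charge = V * rho / 1000
Charge = 29.6 * 1005 / 1000
Charge = 29.75 kg

29.75


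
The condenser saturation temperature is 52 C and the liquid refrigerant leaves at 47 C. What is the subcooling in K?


Subcooling = T_cond - T_liquid
Subcooling = 52 - 47
Subcooling = 5 K

5


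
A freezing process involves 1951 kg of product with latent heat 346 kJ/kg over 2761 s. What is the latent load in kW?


Q_lat = m * h_fg / t
Q_lat = 1951 * 346 / 2761
Q_lat = 244.49 kW

244.49


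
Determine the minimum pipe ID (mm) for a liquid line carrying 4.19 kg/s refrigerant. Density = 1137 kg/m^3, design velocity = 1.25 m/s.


A = m_dot / (rho * v) = 4.19 / (1137 * 1.25) = 0.002948109059 m^2
d = sqrt(4*A/pi) * 1000
d = 61.3 mm

61.3


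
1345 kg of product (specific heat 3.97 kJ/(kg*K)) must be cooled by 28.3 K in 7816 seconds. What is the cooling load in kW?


Q = m * cp * dT / t
Q = 1345 * 3.97 * 28.3 / 7816
Q = 19.334 kW

19.334


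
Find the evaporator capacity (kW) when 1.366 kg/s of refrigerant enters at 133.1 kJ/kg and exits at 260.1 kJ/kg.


dh = 260.1 - 133.1 = 127.0 kJ/kg
Q_evap = m_dot * dh = 1.366 * 127.0
Q_evap = 173.48 kW

173.48


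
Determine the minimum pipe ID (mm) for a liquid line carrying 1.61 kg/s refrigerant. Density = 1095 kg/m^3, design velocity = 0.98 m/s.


A = m_dot / (rho * v) = 1.61 / (1095 * 0.98) = 0.001500326158 m^2
d = sqrt(4*A/pi) * 1000
d = 43.7 mm

43.7


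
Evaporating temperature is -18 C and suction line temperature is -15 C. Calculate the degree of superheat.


Superheat = T_suction - T_evap
Superheat = -15 - (-18)
Superheat = 3 K

3


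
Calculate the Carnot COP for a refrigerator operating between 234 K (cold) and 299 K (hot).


dT = 299 - 234 = 65 K
COP_carnot = T_cold / dT = 234 / 65
COP_carnot = 3.6

3.6


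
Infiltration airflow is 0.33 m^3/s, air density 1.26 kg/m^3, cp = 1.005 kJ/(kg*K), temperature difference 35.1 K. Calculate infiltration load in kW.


Q = V_dot * rho * cp * dT
Q = 0.33 * 1.26 * 1.005 * 35.1
Q = 14.668 kW

14.668


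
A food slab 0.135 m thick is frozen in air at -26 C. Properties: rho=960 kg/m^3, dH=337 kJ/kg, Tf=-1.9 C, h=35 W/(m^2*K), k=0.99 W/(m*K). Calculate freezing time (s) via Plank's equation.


dT = -1.9 - (-26) = 24.1 K
term1 = a/(2h) = 0.135/(2*35) = 0.001928571429
term2 = a^2/(8k) = 0.135^2/(8*0.99) = 0.002301136364
t = rho*dH*1000/dT * (term1 + term2)
t = 960*337*1000/24.1 * (0.001928571429 + 0.002301136364)
t = 56780 s

56780


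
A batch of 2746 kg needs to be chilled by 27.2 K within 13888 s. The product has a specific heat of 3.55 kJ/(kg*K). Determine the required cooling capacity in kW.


Q = m * cp * dT / t
Q = 2746 * 3.55 * 27.2 / 13888
Q = 19.092 kW

19.092


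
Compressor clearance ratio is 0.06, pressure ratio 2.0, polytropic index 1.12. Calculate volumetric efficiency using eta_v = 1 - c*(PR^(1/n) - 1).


PR^(1/n) = 2.0^(1/1.12) = 1.85684983
eta_v = 1 - 0.06 * (1.85684983 - 1)
eta_v = 0.9486

0.9486


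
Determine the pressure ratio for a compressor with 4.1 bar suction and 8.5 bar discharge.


PR = P_high / P_low
PR = 8.5 / 4.1
PR = 2.073

2.073


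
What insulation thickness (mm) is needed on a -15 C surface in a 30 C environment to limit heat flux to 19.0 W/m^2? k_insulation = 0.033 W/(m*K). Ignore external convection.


dT = 30 - (-15) = 45 K
thickness = k * dT / q_max * 1000
thickness = 0.033 * 45 / 19.0 * 1000
thickness = 78.2 mm

78.2


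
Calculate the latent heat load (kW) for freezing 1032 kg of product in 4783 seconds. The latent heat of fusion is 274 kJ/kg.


Q_lat = m * h_fg / t
Q_lat = 1032 * 274 / 4783
Q_lat = 59.12 kW

59.12


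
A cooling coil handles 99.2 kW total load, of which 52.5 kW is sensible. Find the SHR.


SHR = Q_sensible / Q_total
SHR = 52.5 / 99.2
SHR = 0.529

0.529


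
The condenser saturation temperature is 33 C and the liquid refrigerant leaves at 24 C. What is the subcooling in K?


Subcooling = T_cond - T_liquid
Subcooling = 33 - 24
Subcooling = 9 K

9


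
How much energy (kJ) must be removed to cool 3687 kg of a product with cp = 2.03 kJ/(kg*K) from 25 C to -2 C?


dT = 25 - (-2) = 27 K
Q = m * cp * dT = 3687 * 2.03 * 27
Q = 202084 kJ

202084


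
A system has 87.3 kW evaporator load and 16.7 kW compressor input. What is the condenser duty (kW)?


Q_cond = Q_evap + W
Q_cond = 87.3 + 16.7
Q_cond = 104.0 kW

104.0


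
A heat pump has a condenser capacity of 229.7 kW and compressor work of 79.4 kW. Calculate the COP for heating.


COP_hp = Q_cond / W
COP_hp = 229.7 / 79.4
COP_hp = 2.893

2.893


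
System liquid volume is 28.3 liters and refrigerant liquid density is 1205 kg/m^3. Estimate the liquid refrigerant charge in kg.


Charge = V * rho / 1000
Charge = 28.3 * 1205 / 1000
Charge = 34.1 kg

34.1


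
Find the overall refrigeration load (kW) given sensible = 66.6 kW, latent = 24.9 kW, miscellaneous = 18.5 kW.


Q_total = Q_s + Q_l + Q_misc
Q_total = 66.6 + 24.9 + 18.5
Q_total = 110.0 kW

110.0


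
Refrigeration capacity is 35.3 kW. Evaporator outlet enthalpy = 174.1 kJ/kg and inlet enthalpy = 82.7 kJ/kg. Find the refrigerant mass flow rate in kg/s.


dh = 174.1 - 82.7 = 91.4 kJ/kg
m_dot = Q / dh = 35.3 / 91.4 = 0.3862 kg/s

0.3862


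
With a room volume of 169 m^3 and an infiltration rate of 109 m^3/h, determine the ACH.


ACH = flow / volume
ACH = 109 / 169
ACH = 0.645

0.645


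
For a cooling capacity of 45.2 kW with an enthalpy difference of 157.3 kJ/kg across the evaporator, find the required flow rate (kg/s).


m_dot = Q / dh
m_dot = 45.2 / 157.3
m_dot = 0.2873 kg/s

0.2873


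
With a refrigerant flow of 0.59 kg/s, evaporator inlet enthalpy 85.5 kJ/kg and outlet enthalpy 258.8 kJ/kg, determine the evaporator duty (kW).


dh = 258.8 - 85.5 = 173.3 kJ/kg
Q_evap = m_dot * dh = 0.59 * 173.3
Q_evap = 102.25 kW

102.25


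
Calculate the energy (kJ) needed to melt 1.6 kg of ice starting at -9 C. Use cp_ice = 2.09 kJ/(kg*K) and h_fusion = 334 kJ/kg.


Sensible heat = cp * dT = 2.09 * 9 = 18.81 kJ/kg
Total per kg = 18.81 + 334 = 352.81 kJ/kg
Q = m * total = 1.6 * 352.81
Q = 564.5 kJ

564.5


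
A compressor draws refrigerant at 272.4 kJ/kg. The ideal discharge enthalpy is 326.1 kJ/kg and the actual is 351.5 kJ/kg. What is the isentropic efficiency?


dh_ideal = 326.1 - 272.4 = 53.7 kJ/kg
dh_actual = 351.5 - 272.4 = 79.1 kJ/kg
eta_s = dh_ideal / dh_actual = 53.7 / 79.1
eta_s = 0.6789

0.6789


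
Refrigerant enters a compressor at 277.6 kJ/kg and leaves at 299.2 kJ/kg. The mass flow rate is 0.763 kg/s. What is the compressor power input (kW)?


dh = 299.2 - 277.6 = 21.6 kJ/kg
W = m_dot * dh = 0.763 * 21.6 = 16.48 kW

16.48


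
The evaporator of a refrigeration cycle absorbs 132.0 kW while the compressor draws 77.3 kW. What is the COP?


COP = Q_evap / W
COP = 132.0 / 77.3
COP = 1.708

1.708


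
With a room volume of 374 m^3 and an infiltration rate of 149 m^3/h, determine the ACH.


ACH = flow / volume
ACH = 149 / 374
ACH = 0.398

0.398


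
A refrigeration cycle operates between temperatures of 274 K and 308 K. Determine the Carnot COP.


dT = 308 - 274 = 34 K
COP_carnot = T_cold / dT = 274 / 34
COP_carnot = 8.059

8.059


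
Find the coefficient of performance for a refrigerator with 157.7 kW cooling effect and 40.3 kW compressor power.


COP = Q_evap / W
COP = 157.7 / 40.3
COP = 3.913

3.913


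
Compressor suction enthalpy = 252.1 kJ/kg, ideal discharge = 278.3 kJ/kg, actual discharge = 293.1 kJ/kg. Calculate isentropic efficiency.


dh_ideal = 278.3 - 252.1 = 26.2 kJ/kg
dh_actual = 293.1 - 252.1 = 41.0 kJ/kg
eta_s = dh_ideal / dh_actual = 26.2 / 41.0
eta_s = 0.639

0.639


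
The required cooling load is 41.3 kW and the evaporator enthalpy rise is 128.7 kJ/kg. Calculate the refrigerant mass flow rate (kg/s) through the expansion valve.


m_dot = Q / dh
m_dot = 41.3 / 128.7
m_dot = 0.3209 kg/s

0.3209


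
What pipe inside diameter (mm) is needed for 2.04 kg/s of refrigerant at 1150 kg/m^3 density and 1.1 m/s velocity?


A = m_dot / (rho * v) = 2.04 / (1150 * 1.1) = 0.001612648221 m^2
d = sqrt(4*A/pi) * 1000
d = 45.3 mm

45.3


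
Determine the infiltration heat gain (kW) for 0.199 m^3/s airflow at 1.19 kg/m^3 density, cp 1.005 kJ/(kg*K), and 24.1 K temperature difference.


Q = V_dot * rho * cp * dT
Q = 0.199 * 1.19 * 1.005 * 24.1
Q = 5.736 kW

5.736


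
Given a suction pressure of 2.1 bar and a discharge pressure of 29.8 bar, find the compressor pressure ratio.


PR = P_high / P_low
PR = 29.8 / 2.1
PR = 14.19

14.19


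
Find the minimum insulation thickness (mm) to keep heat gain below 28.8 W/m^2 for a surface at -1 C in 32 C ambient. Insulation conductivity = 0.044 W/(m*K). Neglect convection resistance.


dT = 32 - (-1) = 33 K
thickness = k * dT / q_max * 1000
thickness = 0.044 * 33 / 28.8 * 1000
thickness = 50.4 mm

50.4


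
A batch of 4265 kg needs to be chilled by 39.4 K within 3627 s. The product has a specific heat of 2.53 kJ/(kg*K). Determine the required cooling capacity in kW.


Q = m * cp * dT / t
Q = 4265 * 2.53 * 39.4 / 3627
Q = 117.216 kW

117.216


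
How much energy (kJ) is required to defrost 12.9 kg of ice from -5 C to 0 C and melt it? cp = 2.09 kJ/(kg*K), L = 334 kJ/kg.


Sensible heat = cp * dT = 2.09 * 5 = 10.45 kJ/kg
Total per kg = 10.45 + 334 = 344.45 kJ/kg
Q = m * total = 12.9 * 344.45
Q = 4443.4 kJ

4443.4


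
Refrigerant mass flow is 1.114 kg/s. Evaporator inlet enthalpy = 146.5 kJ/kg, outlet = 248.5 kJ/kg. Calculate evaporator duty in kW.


dh = 248.5 - 146.5 = 102.0 kJ/kg
Q_evap = m_dot * dh = 1.114 * 102.0
Q_evap = 113.63 kW

113.63


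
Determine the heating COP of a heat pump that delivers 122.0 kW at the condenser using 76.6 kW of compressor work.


COP_hp = Q_cond / W
COP_hp = 122.0 / 76.6
COP_hp = 1.593

1.593


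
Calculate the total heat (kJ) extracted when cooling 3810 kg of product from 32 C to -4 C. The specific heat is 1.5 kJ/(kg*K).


dT = 32 - (-4) = 36 K
Q = m * cp * dT = 3810 * 1.5 * 36
Q = 205740 kJ

205740


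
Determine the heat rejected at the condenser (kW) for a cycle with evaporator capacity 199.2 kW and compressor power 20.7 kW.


Q_cond = Q_evap + W
Q_cond = 199.2 + 20.7
Q_cond = 219.9 kW

219.9


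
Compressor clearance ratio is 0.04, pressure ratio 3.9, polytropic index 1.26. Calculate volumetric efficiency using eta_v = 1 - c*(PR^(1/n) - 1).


PR^(1/n) = 3.9^(1/1.26) = 2.94509219
eta_v = 1 - 0.04 * (2.94509219 - 1)
eta_v = 0.9222

0.9222


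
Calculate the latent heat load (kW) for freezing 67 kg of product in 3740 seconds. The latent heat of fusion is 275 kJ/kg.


Q_lat = m * h_fg / t
Q_lat = 67 * 275 / 3740
Q_lat = 4.93 kW

4.93


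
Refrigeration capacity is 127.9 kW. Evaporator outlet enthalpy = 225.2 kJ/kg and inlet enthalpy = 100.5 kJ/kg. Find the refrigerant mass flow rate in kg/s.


dh = 225.2 - 100.5 = 124.7 kJ/kg
m_dot = Q / dh = 127.9 / 124.7 = 1.0257 kg/s

1.0257


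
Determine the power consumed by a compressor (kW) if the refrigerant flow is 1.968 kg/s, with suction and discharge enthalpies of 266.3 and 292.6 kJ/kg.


dh = 292.6 - 266.3 = 26.3 kJ/kg
W = m_dot * dh = 1.968 * 26.3 = 51.76 kW

51.76


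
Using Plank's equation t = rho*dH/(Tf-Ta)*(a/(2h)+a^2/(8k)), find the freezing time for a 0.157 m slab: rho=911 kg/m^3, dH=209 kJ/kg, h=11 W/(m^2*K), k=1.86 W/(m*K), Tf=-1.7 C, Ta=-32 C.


dT = -1.7 - (-32) = 30.3 K
term1 = a/(2h) = 0.157/(2*11) = 0.007136363636
term2 = a^2/(8k) = 0.157^2/(8*1.86) = 0.001656518817
t = rho*dH*1000/dT * (term1 + term2)
t = 911*209*1000/30.3 * (0.007136363636 + 0.001656518817)
t = 55253 s

55253


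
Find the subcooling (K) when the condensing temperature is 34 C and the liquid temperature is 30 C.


Subcooling = T_cond - T_liquid
Subcooling = 34 - 30
Subcooling = 4 K

4


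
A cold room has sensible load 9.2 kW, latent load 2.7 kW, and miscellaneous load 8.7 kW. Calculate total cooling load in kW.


Q_total = Q_s + Q_l + Q_misc
Q_total = 9.2 + 2.7 + 8.7
Q_total = 20.6 kW

20.6


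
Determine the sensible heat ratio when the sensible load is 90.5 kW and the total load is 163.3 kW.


SHR = Q_sensible / Q_total
SHR = 90.5 / 163.3
SHR = 0.554

0.554


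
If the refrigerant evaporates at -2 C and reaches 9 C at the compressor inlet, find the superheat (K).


Superheat = T_suction - T_evap
Superheat = 9 - (-2)
Superheat = 11 K

11


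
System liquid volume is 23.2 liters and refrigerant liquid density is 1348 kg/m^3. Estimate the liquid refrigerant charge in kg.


Charge = V * rho / 1000
Charge = 23.2 * 1348 / 1000
Charge = 31.27 kg

31.27


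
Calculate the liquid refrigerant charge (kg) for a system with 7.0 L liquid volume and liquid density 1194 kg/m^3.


Charge = V * rho / 1000
Charge = 7.0 * 1194 / 1000
Charge = 8.36 kg

8.36


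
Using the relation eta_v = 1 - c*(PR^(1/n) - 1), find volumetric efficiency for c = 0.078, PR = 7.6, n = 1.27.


PR^(1/n) = 7.6^(1/1.27) = 4.93803325
eta_v = 1 - 0.078 * (4.93803325 - 1)
eta_v = 0.6928

0.6928


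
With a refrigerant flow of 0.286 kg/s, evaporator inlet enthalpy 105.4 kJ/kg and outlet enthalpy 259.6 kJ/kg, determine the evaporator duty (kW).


dh = 259.6 - 105.4 = 154.2 kJ/kg
Q_evap = m_dot * dh = 0.286 * 154.2
Q_evap = 44.1 kW

44.1


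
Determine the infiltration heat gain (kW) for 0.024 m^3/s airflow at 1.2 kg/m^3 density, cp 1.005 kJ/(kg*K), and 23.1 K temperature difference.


Q = V_dot * rho * cp * dT
Q = 0.024 * 1.2 * 1.005 * 23.1
Q = 0.669 kW

0.669


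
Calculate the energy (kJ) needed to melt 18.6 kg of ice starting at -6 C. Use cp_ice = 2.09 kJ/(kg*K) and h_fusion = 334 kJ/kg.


Sensible heat = cp * dT = 2.09 * 6 = 12.54 kJ/kg
Total per kg = 12.54 + 334 = 346.54 kJ/kg
Q = m * total = 18.6 * 346.54
Q = 6445.6 kJ

6445.6


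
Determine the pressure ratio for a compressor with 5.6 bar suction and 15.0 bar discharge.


PR = P_high / P_low
PR = 15.0 / 5.6
PR = 2.679

2.679


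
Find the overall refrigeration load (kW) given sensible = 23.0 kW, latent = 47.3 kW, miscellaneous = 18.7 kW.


Q_total = Q_s + Q_l + Q_misc
Q_total = 23.0 + 47.3 + 18.7
Q_total = 89.0 kW

89.0


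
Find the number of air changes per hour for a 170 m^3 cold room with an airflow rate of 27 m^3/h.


ACH = flow / volume
ACH = 27 / 170
ACH = 0.159

0.159


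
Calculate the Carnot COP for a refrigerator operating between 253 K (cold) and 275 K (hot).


dT = 275 - 253 = 22 K
COP_carnot = T_cold / dT = 253 / 22
COP_carnot = 11.5

11.5


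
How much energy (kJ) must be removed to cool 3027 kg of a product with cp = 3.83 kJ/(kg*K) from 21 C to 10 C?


dT = 21 - (10) = 11 K
Q = m * cp * dT = 3027 * 3.83 * 11
Q = 127528 kJ

127528


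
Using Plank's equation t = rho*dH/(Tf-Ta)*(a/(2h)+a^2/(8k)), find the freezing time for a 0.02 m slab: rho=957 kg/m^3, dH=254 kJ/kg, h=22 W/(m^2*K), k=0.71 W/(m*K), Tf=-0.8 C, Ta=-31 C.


dT = -0.8 - (-31) = 30.2 K
term1 = a/(2h) = 0.02/(2*22) = 0.0004545454545
term2 = a^2/(8k) = 0.02^2/(8*0.71) = 0.00007042253521
t = rho*dH*1000/dT * (term1 + term2)
t = 957*254*1000/30.2 * (0.0004545454545 + 0.00007042253521)
t = 4225 s

4225


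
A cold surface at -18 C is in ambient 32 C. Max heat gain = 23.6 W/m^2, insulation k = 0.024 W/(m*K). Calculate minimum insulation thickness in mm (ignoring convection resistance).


dT = 32 - (-18) = 50 K
thickness = k * dT / q_max * 1000
thickness = 0.024 * 50 / 23.6 * 1000
thickness = 50.8 mm

50.8


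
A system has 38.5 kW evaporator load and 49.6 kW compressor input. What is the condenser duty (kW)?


Q_cond = Q_evap + W
Q_cond = 38.5 + 49.6
Q_cond = 88.1 kW

88.1


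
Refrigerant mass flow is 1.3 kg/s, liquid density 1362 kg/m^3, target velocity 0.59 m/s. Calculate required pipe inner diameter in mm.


A = m_dot / (rho * v) = 1.3 / (1362 * 0.59) = 0.001617760522 m^2
d = sqrt(4*A/pi) * 1000
d = 45.4 mm

45.4


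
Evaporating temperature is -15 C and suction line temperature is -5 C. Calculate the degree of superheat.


Superheat = T_suction - T_evap
Superheat = -5 - (-15)
Superheat = 10 K

10


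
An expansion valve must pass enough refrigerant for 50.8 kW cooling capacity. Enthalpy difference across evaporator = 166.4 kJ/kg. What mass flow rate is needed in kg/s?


m_dot = Q / dh
m_dot = 50.8 / 166.4
m_dot = 0.3053 kg/s

0.3053


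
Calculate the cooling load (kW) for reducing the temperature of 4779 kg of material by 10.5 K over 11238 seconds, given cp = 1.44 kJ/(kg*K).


Q = m * cp * dT / t
Q = 4779 * 1.44 * 10.5 / 11238
Q = 6.43 kW

6.43


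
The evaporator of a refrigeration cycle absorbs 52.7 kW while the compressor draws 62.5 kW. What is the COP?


COP = Q_evap / W
COP = 52.7 / 62.5
COP = 0.843

0.843


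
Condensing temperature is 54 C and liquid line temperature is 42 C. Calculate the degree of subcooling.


Subcooling = T_cond - T_liquid
Subcooling = 54 - 42
Subcooling = 12 K

12


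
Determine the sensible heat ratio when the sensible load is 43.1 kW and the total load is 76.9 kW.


SHR = Q_sensible / Q_total
SHR = 43.1 / 76.9
SHR = 0.56

0.56


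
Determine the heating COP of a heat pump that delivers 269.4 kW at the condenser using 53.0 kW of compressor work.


COP_hp = Q_cond / W
COP_hp = 269.4 / 53.0
COP_hp = 5.083

5.083


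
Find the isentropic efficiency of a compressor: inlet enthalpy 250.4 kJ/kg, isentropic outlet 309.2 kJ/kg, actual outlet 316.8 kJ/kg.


dh_ideal = 309.2 - 250.4 = 58.8 kJ/kg
dh_actual = 316.8 - 250.4 = 66.4 kJ/kg
eta_s = dh_ideal / dh_actual = 58.8 / 66.4
eta_s = 0.8855

0.8855


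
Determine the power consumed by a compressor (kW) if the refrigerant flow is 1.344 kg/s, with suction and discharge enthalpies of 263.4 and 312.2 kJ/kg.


dh = 312.2 - 263.4 = 48.8 kJ/kg
W = m_dot * dh = 1.344 * 48.8 = 65.59 kW

65.59


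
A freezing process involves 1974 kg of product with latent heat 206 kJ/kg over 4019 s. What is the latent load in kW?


Q_lat = m * h_fg / t
Q_lat = 1974 * 206 / 4019
Q_lat = 101.18 kW

101.18


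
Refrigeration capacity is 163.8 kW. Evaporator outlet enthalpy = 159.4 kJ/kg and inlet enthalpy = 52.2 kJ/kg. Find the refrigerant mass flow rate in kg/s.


dh = 159.4 - 52.2 = 107.2 kJ/kg
m_dot = Q / dh = 163.8 / 107.2 = 1.528 kg/s

1.528
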